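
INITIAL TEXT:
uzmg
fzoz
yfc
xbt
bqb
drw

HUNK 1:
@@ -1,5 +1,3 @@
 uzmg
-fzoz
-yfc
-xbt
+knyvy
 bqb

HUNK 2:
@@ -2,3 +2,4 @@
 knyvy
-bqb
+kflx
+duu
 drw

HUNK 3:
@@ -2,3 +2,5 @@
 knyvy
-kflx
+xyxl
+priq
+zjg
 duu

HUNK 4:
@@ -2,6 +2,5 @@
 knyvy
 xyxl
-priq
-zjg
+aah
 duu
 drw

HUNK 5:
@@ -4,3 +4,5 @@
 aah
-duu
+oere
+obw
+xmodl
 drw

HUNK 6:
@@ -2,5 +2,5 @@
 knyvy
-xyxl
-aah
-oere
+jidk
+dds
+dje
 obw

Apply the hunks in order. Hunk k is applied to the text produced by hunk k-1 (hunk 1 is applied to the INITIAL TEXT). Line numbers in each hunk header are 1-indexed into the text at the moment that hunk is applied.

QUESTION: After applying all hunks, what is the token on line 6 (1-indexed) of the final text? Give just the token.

Answer: obw

Derivation:
Hunk 1: at line 1 remove [fzoz,yfc,xbt] add [knyvy] -> 4 lines: uzmg knyvy bqb drw
Hunk 2: at line 2 remove [bqb] add [kflx,duu] -> 5 lines: uzmg knyvy kflx duu drw
Hunk 3: at line 2 remove [kflx] add [xyxl,priq,zjg] -> 7 lines: uzmg knyvy xyxl priq zjg duu drw
Hunk 4: at line 2 remove [priq,zjg] add [aah] -> 6 lines: uzmg knyvy xyxl aah duu drw
Hunk 5: at line 4 remove [duu] add [oere,obw,xmodl] -> 8 lines: uzmg knyvy xyxl aah oere obw xmodl drw
Hunk 6: at line 2 remove [xyxl,aah,oere] add [jidk,dds,dje] -> 8 lines: uzmg knyvy jidk dds dje obw xmodl drw
Final line 6: obw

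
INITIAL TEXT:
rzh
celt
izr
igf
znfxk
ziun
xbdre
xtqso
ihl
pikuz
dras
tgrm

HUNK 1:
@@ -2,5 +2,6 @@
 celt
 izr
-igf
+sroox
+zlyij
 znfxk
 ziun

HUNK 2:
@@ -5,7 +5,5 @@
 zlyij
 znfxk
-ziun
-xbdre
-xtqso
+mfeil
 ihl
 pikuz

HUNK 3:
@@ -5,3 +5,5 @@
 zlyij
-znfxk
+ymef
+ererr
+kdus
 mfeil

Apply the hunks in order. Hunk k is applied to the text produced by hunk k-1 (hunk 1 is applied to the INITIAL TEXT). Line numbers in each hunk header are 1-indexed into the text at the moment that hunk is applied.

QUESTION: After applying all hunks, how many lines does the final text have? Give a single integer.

Answer: 13

Derivation:
Hunk 1: at line 2 remove [igf] add [sroox,zlyij] -> 13 lines: rzh celt izr sroox zlyij znfxk ziun xbdre xtqso ihl pikuz dras tgrm
Hunk 2: at line 5 remove [ziun,xbdre,xtqso] add [mfeil] -> 11 lines: rzh celt izr sroox zlyij znfxk mfeil ihl pikuz dras tgrm
Hunk 3: at line 5 remove [znfxk] add [ymef,ererr,kdus] -> 13 lines: rzh celt izr sroox zlyij ymef ererr kdus mfeil ihl pikuz dras tgrm
Final line count: 13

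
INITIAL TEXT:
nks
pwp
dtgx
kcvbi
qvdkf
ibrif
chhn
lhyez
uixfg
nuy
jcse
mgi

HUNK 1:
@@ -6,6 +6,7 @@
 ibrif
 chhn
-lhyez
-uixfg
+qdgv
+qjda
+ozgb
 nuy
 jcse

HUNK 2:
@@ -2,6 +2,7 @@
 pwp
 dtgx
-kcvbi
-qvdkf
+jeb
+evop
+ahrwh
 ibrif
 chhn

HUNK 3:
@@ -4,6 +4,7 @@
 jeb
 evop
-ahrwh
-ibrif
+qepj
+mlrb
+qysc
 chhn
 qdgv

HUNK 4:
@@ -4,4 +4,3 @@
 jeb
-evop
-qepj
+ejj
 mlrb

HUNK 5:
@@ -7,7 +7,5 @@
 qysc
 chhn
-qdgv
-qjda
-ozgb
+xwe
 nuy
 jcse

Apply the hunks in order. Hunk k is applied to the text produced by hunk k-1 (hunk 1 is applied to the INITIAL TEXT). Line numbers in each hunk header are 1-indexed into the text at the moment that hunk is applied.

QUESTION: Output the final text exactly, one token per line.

Hunk 1: at line 6 remove [lhyez,uixfg] add [qdgv,qjda,ozgb] -> 13 lines: nks pwp dtgx kcvbi qvdkf ibrif chhn qdgv qjda ozgb nuy jcse mgi
Hunk 2: at line 2 remove [kcvbi,qvdkf] add [jeb,evop,ahrwh] -> 14 lines: nks pwp dtgx jeb evop ahrwh ibrif chhn qdgv qjda ozgb nuy jcse mgi
Hunk 3: at line 4 remove [ahrwh,ibrif] add [qepj,mlrb,qysc] -> 15 lines: nks pwp dtgx jeb evop qepj mlrb qysc chhn qdgv qjda ozgb nuy jcse mgi
Hunk 4: at line 4 remove [evop,qepj] add [ejj] -> 14 lines: nks pwp dtgx jeb ejj mlrb qysc chhn qdgv qjda ozgb nuy jcse mgi
Hunk 5: at line 7 remove [qdgv,qjda,ozgb] add [xwe] -> 12 lines: nks pwp dtgx jeb ejj mlrb qysc chhn xwe nuy jcse mgi

Answer: nks
pwp
dtgx
jeb
ejj
mlrb
qysc
chhn
xwe
nuy
jcse
mgi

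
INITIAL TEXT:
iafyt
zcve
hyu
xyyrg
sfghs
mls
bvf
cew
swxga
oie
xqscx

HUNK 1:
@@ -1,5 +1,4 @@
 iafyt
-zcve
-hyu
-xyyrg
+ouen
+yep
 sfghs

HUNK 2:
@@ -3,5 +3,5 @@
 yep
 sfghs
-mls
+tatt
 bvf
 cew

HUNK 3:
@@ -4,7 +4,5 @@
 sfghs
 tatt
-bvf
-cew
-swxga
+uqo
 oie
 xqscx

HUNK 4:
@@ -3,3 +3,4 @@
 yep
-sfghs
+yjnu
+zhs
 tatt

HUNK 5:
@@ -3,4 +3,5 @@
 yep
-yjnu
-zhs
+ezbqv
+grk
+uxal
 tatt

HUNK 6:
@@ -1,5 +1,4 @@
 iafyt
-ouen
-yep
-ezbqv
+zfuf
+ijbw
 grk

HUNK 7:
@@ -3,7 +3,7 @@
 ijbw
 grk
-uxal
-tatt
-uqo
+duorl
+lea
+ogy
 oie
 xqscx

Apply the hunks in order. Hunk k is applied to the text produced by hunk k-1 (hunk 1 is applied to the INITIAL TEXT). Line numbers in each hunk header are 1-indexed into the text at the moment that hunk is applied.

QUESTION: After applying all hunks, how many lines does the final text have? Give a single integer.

Answer: 9

Derivation:
Hunk 1: at line 1 remove [zcve,hyu,xyyrg] add [ouen,yep] -> 10 lines: iafyt ouen yep sfghs mls bvf cew swxga oie xqscx
Hunk 2: at line 3 remove [mls] add [tatt] -> 10 lines: iafyt ouen yep sfghs tatt bvf cew swxga oie xqscx
Hunk 3: at line 4 remove [bvf,cew,swxga] add [uqo] -> 8 lines: iafyt ouen yep sfghs tatt uqo oie xqscx
Hunk 4: at line 3 remove [sfghs] add [yjnu,zhs] -> 9 lines: iafyt ouen yep yjnu zhs tatt uqo oie xqscx
Hunk 5: at line 3 remove [yjnu,zhs] add [ezbqv,grk,uxal] -> 10 lines: iafyt ouen yep ezbqv grk uxal tatt uqo oie xqscx
Hunk 6: at line 1 remove [ouen,yep,ezbqv] add [zfuf,ijbw] -> 9 lines: iafyt zfuf ijbw grk uxal tatt uqo oie xqscx
Hunk 7: at line 3 remove [uxal,tatt,uqo] add [duorl,lea,ogy] -> 9 lines: iafyt zfuf ijbw grk duorl lea ogy oie xqscx
Final line count: 9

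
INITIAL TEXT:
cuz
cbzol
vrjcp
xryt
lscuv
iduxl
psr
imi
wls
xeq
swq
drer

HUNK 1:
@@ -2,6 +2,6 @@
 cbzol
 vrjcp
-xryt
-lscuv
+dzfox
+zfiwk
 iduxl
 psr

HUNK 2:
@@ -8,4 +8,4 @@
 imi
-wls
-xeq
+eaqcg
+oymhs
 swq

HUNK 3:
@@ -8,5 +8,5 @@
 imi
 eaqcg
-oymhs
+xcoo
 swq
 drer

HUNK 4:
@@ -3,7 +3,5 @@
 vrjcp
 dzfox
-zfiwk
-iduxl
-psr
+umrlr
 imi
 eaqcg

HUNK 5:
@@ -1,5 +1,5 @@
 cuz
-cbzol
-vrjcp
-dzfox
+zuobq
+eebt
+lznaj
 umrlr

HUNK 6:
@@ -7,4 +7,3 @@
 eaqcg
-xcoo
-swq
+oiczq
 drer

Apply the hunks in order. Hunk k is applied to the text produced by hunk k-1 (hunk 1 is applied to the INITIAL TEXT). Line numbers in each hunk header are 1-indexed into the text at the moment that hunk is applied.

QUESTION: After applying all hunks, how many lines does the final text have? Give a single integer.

Hunk 1: at line 2 remove [xryt,lscuv] add [dzfox,zfiwk] -> 12 lines: cuz cbzol vrjcp dzfox zfiwk iduxl psr imi wls xeq swq drer
Hunk 2: at line 8 remove [wls,xeq] add [eaqcg,oymhs] -> 12 lines: cuz cbzol vrjcp dzfox zfiwk iduxl psr imi eaqcg oymhs swq drer
Hunk 3: at line 8 remove [oymhs] add [xcoo] -> 12 lines: cuz cbzol vrjcp dzfox zfiwk iduxl psr imi eaqcg xcoo swq drer
Hunk 4: at line 3 remove [zfiwk,iduxl,psr] add [umrlr] -> 10 lines: cuz cbzol vrjcp dzfox umrlr imi eaqcg xcoo swq drer
Hunk 5: at line 1 remove [cbzol,vrjcp,dzfox] add [zuobq,eebt,lznaj] -> 10 lines: cuz zuobq eebt lznaj umrlr imi eaqcg xcoo swq drer
Hunk 6: at line 7 remove [xcoo,swq] add [oiczq] -> 9 lines: cuz zuobq eebt lznaj umrlr imi eaqcg oiczq drer
Final line count: 9

Answer: 9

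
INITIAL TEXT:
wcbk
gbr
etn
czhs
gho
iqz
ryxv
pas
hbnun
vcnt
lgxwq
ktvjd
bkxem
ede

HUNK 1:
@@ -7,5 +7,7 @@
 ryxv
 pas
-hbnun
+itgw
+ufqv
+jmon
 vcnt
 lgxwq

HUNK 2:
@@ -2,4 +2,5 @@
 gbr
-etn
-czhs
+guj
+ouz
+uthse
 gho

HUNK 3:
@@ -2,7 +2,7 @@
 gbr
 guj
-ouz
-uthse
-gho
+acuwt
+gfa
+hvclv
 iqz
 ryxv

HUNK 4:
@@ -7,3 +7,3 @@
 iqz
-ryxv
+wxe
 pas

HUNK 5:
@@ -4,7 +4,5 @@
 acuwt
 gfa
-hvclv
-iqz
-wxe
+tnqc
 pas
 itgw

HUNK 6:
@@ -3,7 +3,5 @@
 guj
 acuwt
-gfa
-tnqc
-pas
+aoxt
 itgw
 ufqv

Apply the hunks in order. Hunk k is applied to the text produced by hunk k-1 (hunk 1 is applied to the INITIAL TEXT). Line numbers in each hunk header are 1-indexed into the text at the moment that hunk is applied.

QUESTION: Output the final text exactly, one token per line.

Answer: wcbk
gbr
guj
acuwt
aoxt
itgw
ufqv
jmon
vcnt
lgxwq
ktvjd
bkxem
ede

Derivation:
Hunk 1: at line 7 remove [hbnun] add [itgw,ufqv,jmon] -> 16 lines: wcbk gbr etn czhs gho iqz ryxv pas itgw ufqv jmon vcnt lgxwq ktvjd bkxem ede
Hunk 2: at line 2 remove [etn,czhs] add [guj,ouz,uthse] -> 17 lines: wcbk gbr guj ouz uthse gho iqz ryxv pas itgw ufqv jmon vcnt lgxwq ktvjd bkxem ede
Hunk 3: at line 2 remove [ouz,uthse,gho] add [acuwt,gfa,hvclv] -> 17 lines: wcbk gbr guj acuwt gfa hvclv iqz ryxv pas itgw ufqv jmon vcnt lgxwq ktvjd bkxem ede
Hunk 4: at line 7 remove [ryxv] add [wxe] -> 17 lines: wcbk gbr guj acuwt gfa hvclv iqz wxe pas itgw ufqv jmon vcnt lgxwq ktvjd bkxem ede
Hunk 5: at line 4 remove [hvclv,iqz,wxe] add [tnqc] -> 15 lines: wcbk gbr guj acuwt gfa tnqc pas itgw ufqv jmon vcnt lgxwq ktvjd bkxem ede
Hunk 6: at line 3 remove [gfa,tnqc,pas] add [aoxt] -> 13 lines: wcbk gbr guj acuwt aoxt itgw ufqv jmon vcnt lgxwq ktvjd bkxem ede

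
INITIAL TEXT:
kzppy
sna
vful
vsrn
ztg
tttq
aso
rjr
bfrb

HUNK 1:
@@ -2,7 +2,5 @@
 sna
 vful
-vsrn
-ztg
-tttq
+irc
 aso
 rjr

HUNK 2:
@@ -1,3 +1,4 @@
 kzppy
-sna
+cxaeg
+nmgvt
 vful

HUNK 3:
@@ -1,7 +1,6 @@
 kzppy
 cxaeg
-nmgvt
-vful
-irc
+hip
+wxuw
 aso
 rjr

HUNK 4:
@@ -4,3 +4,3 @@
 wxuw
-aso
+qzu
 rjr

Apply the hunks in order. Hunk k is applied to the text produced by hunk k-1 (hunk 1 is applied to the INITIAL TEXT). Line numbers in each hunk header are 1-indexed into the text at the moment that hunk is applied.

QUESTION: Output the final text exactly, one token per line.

Hunk 1: at line 2 remove [vsrn,ztg,tttq] add [irc] -> 7 lines: kzppy sna vful irc aso rjr bfrb
Hunk 2: at line 1 remove [sna] add [cxaeg,nmgvt] -> 8 lines: kzppy cxaeg nmgvt vful irc aso rjr bfrb
Hunk 3: at line 1 remove [nmgvt,vful,irc] add [hip,wxuw] -> 7 lines: kzppy cxaeg hip wxuw aso rjr bfrb
Hunk 4: at line 4 remove [aso] add [qzu] -> 7 lines: kzppy cxaeg hip wxuw qzu rjr bfrb

Answer: kzppy
cxaeg
hip
wxuw
qzu
rjr
bfrb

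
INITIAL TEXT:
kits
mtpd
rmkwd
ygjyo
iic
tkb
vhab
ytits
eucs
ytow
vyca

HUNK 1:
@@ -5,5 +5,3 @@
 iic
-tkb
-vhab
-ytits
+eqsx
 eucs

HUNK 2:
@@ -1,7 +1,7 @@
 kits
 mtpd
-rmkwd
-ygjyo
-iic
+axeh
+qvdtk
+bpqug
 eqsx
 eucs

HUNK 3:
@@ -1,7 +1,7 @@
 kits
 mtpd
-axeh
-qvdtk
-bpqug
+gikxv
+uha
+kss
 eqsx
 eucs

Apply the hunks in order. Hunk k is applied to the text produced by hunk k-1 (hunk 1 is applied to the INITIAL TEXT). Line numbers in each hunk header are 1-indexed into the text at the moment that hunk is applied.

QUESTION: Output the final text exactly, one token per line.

Hunk 1: at line 5 remove [tkb,vhab,ytits] add [eqsx] -> 9 lines: kits mtpd rmkwd ygjyo iic eqsx eucs ytow vyca
Hunk 2: at line 1 remove [rmkwd,ygjyo,iic] add [axeh,qvdtk,bpqug] -> 9 lines: kits mtpd axeh qvdtk bpqug eqsx eucs ytow vyca
Hunk 3: at line 1 remove [axeh,qvdtk,bpqug] add [gikxv,uha,kss] -> 9 lines: kits mtpd gikxv uha kss eqsx eucs ytow vyca

Answer: kits
mtpd
gikxv
uha
kss
eqsx
eucs
ytow
vyca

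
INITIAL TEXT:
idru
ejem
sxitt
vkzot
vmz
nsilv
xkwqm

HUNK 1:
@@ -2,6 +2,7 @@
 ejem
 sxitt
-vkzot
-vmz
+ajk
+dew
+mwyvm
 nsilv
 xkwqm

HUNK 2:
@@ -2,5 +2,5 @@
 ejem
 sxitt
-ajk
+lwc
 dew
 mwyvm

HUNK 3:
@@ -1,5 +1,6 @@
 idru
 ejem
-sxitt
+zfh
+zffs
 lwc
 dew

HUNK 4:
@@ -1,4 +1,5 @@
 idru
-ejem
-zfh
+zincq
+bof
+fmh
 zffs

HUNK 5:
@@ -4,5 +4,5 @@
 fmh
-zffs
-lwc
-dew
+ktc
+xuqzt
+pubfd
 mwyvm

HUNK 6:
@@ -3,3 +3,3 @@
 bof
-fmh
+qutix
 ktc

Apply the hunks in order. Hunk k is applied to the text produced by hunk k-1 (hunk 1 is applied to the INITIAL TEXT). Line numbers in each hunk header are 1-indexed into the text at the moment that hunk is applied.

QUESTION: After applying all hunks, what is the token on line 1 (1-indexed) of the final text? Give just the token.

Hunk 1: at line 2 remove [vkzot,vmz] add [ajk,dew,mwyvm] -> 8 lines: idru ejem sxitt ajk dew mwyvm nsilv xkwqm
Hunk 2: at line 2 remove [ajk] add [lwc] -> 8 lines: idru ejem sxitt lwc dew mwyvm nsilv xkwqm
Hunk 3: at line 1 remove [sxitt] add [zfh,zffs] -> 9 lines: idru ejem zfh zffs lwc dew mwyvm nsilv xkwqm
Hunk 4: at line 1 remove [ejem,zfh] add [zincq,bof,fmh] -> 10 lines: idru zincq bof fmh zffs lwc dew mwyvm nsilv xkwqm
Hunk 5: at line 4 remove [zffs,lwc,dew] add [ktc,xuqzt,pubfd] -> 10 lines: idru zincq bof fmh ktc xuqzt pubfd mwyvm nsilv xkwqm
Hunk 6: at line 3 remove [fmh] add [qutix] -> 10 lines: idru zincq bof qutix ktc xuqzt pubfd mwyvm nsilv xkwqm
Final line 1: idru

Answer: idru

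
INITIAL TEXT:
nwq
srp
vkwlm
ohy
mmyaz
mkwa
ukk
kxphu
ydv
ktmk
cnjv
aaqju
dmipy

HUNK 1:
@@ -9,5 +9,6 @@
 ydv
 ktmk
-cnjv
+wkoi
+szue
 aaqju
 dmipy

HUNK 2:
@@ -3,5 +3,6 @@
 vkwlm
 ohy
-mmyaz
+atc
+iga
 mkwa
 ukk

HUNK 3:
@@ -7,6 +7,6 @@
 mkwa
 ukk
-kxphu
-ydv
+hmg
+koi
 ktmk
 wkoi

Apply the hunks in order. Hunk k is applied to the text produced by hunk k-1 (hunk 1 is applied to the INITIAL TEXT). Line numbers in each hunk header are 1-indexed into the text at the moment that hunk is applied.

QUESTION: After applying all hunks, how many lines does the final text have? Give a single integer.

Hunk 1: at line 9 remove [cnjv] add [wkoi,szue] -> 14 lines: nwq srp vkwlm ohy mmyaz mkwa ukk kxphu ydv ktmk wkoi szue aaqju dmipy
Hunk 2: at line 3 remove [mmyaz] add [atc,iga] -> 15 lines: nwq srp vkwlm ohy atc iga mkwa ukk kxphu ydv ktmk wkoi szue aaqju dmipy
Hunk 3: at line 7 remove [kxphu,ydv] add [hmg,koi] -> 15 lines: nwq srp vkwlm ohy atc iga mkwa ukk hmg koi ktmk wkoi szue aaqju dmipy
Final line count: 15

Answer: 15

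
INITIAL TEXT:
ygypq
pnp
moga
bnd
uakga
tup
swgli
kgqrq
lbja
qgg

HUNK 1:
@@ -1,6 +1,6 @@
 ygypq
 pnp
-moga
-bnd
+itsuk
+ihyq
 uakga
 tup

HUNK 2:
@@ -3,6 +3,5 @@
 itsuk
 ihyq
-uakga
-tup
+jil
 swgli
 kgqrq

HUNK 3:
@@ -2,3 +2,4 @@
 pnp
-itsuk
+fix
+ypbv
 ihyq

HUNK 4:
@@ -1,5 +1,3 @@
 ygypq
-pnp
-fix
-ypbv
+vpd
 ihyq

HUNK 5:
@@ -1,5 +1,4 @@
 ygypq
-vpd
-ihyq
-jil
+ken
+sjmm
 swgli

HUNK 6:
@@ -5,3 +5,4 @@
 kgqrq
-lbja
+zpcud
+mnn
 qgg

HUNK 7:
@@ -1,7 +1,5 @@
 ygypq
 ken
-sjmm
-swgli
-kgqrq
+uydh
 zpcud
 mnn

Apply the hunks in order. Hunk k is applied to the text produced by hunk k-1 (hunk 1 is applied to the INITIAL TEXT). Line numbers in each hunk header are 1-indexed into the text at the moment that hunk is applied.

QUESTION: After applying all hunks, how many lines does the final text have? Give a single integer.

Hunk 1: at line 1 remove [moga,bnd] add [itsuk,ihyq] -> 10 lines: ygypq pnp itsuk ihyq uakga tup swgli kgqrq lbja qgg
Hunk 2: at line 3 remove [uakga,tup] add [jil] -> 9 lines: ygypq pnp itsuk ihyq jil swgli kgqrq lbja qgg
Hunk 3: at line 2 remove [itsuk] add [fix,ypbv] -> 10 lines: ygypq pnp fix ypbv ihyq jil swgli kgqrq lbja qgg
Hunk 4: at line 1 remove [pnp,fix,ypbv] add [vpd] -> 8 lines: ygypq vpd ihyq jil swgli kgqrq lbja qgg
Hunk 5: at line 1 remove [vpd,ihyq,jil] add [ken,sjmm] -> 7 lines: ygypq ken sjmm swgli kgqrq lbja qgg
Hunk 6: at line 5 remove [lbja] add [zpcud,mnn] -> 8 lines: ygypq ken sjmm swgli kgqrq zpcud mnn qgg
Hunk 7: at line 1 remove [sjmm,swgli,kgqrq] add [uydh] -> 6 lines: ygypq ken uydh zpcud mnn qgg
Final line count: 6

Answer: 6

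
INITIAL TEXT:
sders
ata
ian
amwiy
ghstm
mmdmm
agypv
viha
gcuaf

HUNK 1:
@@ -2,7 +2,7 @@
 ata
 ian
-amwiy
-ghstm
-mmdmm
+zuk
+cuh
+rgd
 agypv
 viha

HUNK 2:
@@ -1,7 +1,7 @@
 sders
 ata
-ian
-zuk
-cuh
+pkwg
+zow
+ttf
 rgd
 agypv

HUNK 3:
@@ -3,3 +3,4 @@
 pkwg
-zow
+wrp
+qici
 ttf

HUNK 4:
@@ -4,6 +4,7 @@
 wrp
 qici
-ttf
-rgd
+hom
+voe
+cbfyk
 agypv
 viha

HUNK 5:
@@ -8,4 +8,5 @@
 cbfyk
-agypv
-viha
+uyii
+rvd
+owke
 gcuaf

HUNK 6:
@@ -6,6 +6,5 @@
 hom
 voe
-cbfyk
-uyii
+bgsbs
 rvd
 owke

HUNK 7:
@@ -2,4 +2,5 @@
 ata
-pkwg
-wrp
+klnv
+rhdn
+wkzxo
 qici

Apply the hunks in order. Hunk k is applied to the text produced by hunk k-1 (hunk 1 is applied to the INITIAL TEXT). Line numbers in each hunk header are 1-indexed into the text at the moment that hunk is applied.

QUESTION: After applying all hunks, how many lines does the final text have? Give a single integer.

Answer: 12

Derivation:
Hunk 1: at line 2 remove [amwiy,ghstm,mmdmm] add [zuk,cuh,rgd] -> 9 lines: sders ata ian zuk cuh rgd agypv viha gcuaf
Hunk 2: at line 1 remove [ian,zuk,cuh] add [pkwg,zow,ttf] -> 9 lines: sders ata pkwg zow ttf rgd agypv viha gcuaf
Hunk 3: at line 3 remove [zow] add [wrp,qici] -> 10 lines: sders ata pkwg wrp qici ttf rgd agypv viha gcuaf
Hunk 4: at line 4 remove [ttf,rgd] add [hom,voe,cbfyk] -> 11 lines: sders ata pkwg wrp qici hom voe cbfyk agypv viha gcuaf
Hunk 5: at line 8 remove [agypv,viha] add [uyii,rvd,owke] -> 12 lines: sders ata pkwg wrp qici hom voe cbfyk uyii rvd owke gcuaf
Hunk 6: at line 6 remove [cbfyk,uyii] add [bgsbs] -> 11 lines: sders ata pkwg wrp qici hom voe bgsbs rvd owke gcuaf
Hunk 7: at line 2 remove [pkwg,wrp] add [klnv,rhdn,wkzxo] -> 12 lines: sders ata klnv rhdn wkzxo qici hom voe bgsbs rvd owke gcuaf
Final line count: 12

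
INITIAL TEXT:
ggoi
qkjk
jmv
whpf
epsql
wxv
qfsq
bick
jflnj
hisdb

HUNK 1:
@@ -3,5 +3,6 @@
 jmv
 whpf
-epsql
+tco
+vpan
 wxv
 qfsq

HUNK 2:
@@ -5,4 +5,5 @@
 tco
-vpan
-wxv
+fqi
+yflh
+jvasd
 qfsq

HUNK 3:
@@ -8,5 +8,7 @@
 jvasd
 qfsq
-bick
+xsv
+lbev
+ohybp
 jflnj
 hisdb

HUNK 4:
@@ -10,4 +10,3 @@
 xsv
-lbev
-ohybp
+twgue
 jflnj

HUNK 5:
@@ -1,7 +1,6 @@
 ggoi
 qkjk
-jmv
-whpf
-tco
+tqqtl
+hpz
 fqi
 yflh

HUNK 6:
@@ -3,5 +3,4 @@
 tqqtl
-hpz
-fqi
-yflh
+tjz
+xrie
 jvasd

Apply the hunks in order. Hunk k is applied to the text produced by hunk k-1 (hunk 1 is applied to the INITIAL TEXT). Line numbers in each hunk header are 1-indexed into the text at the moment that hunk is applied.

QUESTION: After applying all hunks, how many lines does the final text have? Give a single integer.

Answer: 11

Derivation:
Hunk 1: at line 3 remove [epsql] add [tco,vpan] -> 11 lines: ggoi qkjk jmv whpf tco vpan wxv qfsq bick jflnj hisdb
Hunk 2: at line 5 remove [vpan,wxv] add [fqi,yflh,jvasd] -> 12 lines: ggoi qkjk jmv whpf tco fqi yflh jvasd qfsq bick jflnj hisdb
Hunk 3: at line 8 remove [bick] add [xsv,lbev,ohybp] -> 14 lines: ggoi qkjk jmv whpf tco fqi yflh jvasd qfsq xsv lbev ohybp jflnj hisdb
Hunk 4: at line 10 remove [lbev,ohybp] add [twgue] -> 13 lines: ggoi qkjk jmv whpf tco fqi yflh jvasd qfsq xsv twgue jflnj hisdb
Hunk 5: at line 1 remove [jmv,whpf,tco] add [tqqtl,hpz] -> 12 lines: ggoi qkjk tqqtl hpz fqi yflh jvasd qfsq xsv twgue jflnj hisdb
Hunk 6: at line 3 remove [hpz,fqi,yflh] add [tjz,xrie] -> 11 lines: ggoi qkjk tqqtl tjz xrie jvasd qfsq xsv twgue jflnj hisdb
Final line count: 11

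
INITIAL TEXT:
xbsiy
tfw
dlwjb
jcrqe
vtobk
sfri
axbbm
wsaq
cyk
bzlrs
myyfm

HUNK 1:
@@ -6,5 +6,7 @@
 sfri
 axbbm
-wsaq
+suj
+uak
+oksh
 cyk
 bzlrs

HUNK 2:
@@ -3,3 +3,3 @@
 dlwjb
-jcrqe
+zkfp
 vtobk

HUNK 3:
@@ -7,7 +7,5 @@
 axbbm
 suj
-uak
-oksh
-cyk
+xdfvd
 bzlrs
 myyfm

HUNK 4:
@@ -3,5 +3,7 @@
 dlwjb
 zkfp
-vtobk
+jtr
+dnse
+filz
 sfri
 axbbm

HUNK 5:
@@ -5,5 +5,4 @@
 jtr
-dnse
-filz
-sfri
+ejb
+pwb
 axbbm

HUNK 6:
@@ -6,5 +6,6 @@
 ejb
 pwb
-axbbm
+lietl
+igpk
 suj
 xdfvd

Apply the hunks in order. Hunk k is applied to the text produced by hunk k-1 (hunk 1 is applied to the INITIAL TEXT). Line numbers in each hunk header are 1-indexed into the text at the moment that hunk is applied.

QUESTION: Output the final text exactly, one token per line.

Answer: xbsiy
tfw
dlwjb
zkfp
jtr
ejb
pwb
lietl
igpk
suj
xdfvd
bzlrs
myyfm

Derivation:
Hunk 1: at line 6 remove [wsaq] add [suj,uak,oksh] -> 13 lines: xbsiy tfw dlwjb jcrqe vtobk sfri axbbm suj uak oksh cyk bzlrs myyfm
Hunk 2: at line 3 remove [jcrqe] add [zkfp] -> 13 lines: xbsiy tfw dlwjb zkfp vtobk sfri axbbm suj uak oksh cyk bzlrs myyfm
Hunk 3: at line 7 remove [uak,oksh,cyk] add [xdfvd] -> 11 lines: xbsiy tfw dlwjb zkfp vtobk sfri axbbm suj xdfvd bzlrs myyfm
Hunk 4: at line 3 remove [vtobk] add [jtr,dnse,filz] -> 13 lines: xbsiy tfw dlwjb zkfp jtr dnse filz sfri axbbm suj xdfvd bzlrs myyfm
Hunk 5: at line 5 remove [dnse,filz,sfri] add [ejb,pwb] -> 12 lines: xbsiy tfw dlwjb zkfp jtr ejb pwb axbbm suj xdfvd bzlrs myyfm
Hunk 6: at line 6 remove [axbbm] add [lietl,igpk] -> 13 lines: xbsiy tfw dlwjb zkfp jtr ejb pwb lietl igpk suj xdfvd bzlrs myyfm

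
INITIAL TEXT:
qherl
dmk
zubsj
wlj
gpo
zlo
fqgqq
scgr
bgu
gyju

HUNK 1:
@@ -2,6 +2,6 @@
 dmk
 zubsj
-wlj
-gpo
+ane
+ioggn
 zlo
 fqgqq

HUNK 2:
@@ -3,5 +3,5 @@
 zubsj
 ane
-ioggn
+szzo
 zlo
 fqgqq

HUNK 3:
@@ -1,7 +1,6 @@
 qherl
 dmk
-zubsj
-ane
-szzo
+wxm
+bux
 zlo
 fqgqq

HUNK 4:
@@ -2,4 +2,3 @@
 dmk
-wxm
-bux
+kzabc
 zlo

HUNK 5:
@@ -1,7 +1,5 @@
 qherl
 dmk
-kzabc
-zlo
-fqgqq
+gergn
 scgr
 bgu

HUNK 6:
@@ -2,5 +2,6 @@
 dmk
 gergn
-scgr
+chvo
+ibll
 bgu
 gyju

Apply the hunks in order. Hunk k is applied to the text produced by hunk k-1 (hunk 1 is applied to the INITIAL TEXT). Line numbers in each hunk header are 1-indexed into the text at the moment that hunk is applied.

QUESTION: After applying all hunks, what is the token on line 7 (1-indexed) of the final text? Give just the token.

Answer: gyju

Derivation:
Hunk 1: at line 2 remove [wlj,gpo] add [ane,ioggn] -> 10 lines: qherl dmk zubsj ane ioggn zlo fqgqq scgr bgu gyju
Hunk 2: at line 3 remove [ioggn] add [szzo] -> 10 lines: qherl dmk zubsj ane szzo zlo fqgqq scgr bgu gyju
Hunk 3: at line 1 remove [zubsj,ane,szzo] add [wxm,bux] -> 9 lines: qherl dmk wxm bux zlo fqgqq scgr bgu gyju
Hunk 4: at line 2 remove [wxm,bux] add [kzabc] -> 8 lines: qherl dmk kzabc zlo fqgqq scgr bgu gyju
Hunk 5: at line 1 remove [kzabc,zlo,fqgqq] add [gergn] -> 6 lines: qherl dmk gergn scgr bgu gyju
Hunk 6: at line 2 remove [scgr] add [chvo,ibll] -> 7 lines: qherl dmk gergn chvo ibll bgu gyju
Final line 7: gyju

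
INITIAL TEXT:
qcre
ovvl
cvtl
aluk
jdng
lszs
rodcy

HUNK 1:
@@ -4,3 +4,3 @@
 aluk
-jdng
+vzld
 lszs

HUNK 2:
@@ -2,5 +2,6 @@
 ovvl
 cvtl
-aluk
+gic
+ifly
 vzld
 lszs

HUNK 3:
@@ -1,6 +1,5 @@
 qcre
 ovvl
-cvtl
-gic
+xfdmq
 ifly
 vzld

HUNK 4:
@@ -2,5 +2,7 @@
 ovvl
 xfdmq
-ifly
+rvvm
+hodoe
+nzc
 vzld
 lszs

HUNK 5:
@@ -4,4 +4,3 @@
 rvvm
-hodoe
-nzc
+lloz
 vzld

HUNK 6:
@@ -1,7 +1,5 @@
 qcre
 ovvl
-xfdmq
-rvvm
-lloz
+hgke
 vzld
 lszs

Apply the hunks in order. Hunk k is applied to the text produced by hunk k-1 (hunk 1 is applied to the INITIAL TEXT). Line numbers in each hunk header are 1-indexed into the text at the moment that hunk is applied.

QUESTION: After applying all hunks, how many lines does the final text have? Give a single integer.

Hunk 1: at line 4 remove [jdng] add [vzld] -> 7 lines: qcre ovvl cvtl aluk vzld lszs rodcy
Hunk 2: at line 2 remove [aluk] add [gic,ifly] -> 8 lines: qcre ovvl cvtl gic ifly vzld lszs rodcy
Hunk 3: at line 1 remove [cvtl,gic] add [xfdmq] -> 7 lines: qcre ovvl xfdmq ifly vzld lszs rodcy
Hunk 4: at line 2 remove [ifly] add [rvvm,hodoe,nzc] -> 9 lines: qcre ovvl xfdmq rvvm hodoe nzc vzld lszs rodcy
Hunk 5: at line 4 remove [hodoe,nzc] add [lloz] -> 8 lines: qcre ovvl xfdmq rvvm lloz vzld lszs rodcy
Hunk 6: at line 1 remove [xfdmq,rvvm,lloz] add [hgke] -> 6 lines: qcre ovvl hgke vzld lszs rodcy
Final line count: 6

Answer: 6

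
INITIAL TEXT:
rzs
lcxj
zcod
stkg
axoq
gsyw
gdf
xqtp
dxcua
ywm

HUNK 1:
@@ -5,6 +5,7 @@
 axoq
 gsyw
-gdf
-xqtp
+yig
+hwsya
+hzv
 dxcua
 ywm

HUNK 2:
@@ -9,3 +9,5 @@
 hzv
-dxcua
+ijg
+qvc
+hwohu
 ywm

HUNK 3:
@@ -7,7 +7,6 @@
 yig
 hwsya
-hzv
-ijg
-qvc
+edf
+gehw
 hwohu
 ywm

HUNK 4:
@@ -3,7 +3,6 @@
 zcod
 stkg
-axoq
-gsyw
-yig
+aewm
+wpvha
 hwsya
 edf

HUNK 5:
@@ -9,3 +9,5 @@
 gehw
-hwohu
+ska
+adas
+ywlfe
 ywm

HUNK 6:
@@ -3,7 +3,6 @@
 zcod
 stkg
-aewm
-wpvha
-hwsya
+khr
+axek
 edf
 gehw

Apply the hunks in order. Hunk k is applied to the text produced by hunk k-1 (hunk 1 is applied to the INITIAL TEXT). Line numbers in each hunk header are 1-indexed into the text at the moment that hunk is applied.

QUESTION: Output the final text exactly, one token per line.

Hunk 1: at line 5 remove [gdf,xqtp] add [yig,hwsya,hzv] -> 11 lines: rzs lcxj zcod stkg axoq gsyw yig hwsya hzv dxcua ywm
Hunk 2: at line 9 remove [dxcua] add [ijg,qvc,hwohu] -> 13 lines: rzs lcxj zcod stkg axoq gsyw yig hwsya hzv ijg qvc hwohu ywm
Hunk 3: at line 7 remove [hzv,ijg,qvc] add [edf,gehw] -> 12 lines: rzs lcxj zcod stkg axoq gsyw yig hwsya edf gehw hwohu ywm
Hunk 4: at line 3 remove [axoq,gsyw,yig] add [aewm,wpvha] -> 11 lines: rzs lcxj zcod stkg aewm wpvha hwsya edf gehw hwohu ywm
Hunk 5: at line 9 remove [hwohu] add [ska,adas,ywlfe] -> 13 lines: rzs lcxj zcod stkg aewm wpvha hwsya edf gehw ska adas ywlfe ywm
Hunk 6: at line 3 remove [aewm,wpvha,hwsya] add [khr,axek] -> 12 lines: rzs lcxj zcod stkg khr axek edf gehw ska adas ywlfe ywm

Answer: rzs
lcxj
zcod
stkg
khr
axek
edf
gehw
ska
adas
ywlfe
ywm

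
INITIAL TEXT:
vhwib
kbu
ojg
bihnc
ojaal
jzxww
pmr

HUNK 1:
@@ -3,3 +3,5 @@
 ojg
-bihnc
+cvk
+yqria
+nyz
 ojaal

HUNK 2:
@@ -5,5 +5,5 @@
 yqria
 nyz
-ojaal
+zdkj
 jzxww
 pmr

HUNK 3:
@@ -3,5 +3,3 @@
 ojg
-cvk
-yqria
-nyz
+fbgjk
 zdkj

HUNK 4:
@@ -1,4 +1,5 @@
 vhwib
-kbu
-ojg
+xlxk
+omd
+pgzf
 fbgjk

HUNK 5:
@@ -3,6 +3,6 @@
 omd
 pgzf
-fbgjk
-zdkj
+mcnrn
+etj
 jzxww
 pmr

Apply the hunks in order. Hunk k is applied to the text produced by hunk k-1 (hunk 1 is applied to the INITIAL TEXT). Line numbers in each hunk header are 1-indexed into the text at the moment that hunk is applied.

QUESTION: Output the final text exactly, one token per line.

Answer: vhwib
xlxk
omd
pgzf
mcnrn
etj
jzxww
pmr

Derivation:
Hunk 1: at line 3 remove [bihnc] add [cvk,yqria,nyz] -> 9 lines: vhwib kbu ojg cvk yqria nyz ojaal jzxww pmr
Hunk 2: at line 5 remove [ojaal] add [zdkj] -> 9 lines: vhwib kbu ojg cvk yqria nyz zdkj jzxww pmr
Hunk 3: at line 3 remove [cvk,yqria,nyz] add [fbgjk] -> 7 lines: vhwib kbu ojg fbgjk zdkj jzxww pmr
Hunk 4: at line 1 remove [kbu,ojg] add [xlxk,omd,pgzf] -> 8 lines: vhwib xlxk omd pgzf fbgjk zdkj jzxww pmr
Hunk 5: at line 3 remove [fbgjk,zdkj] add [mcnrn,etj] -> 8 lines: vhwib xlxk omd pgzf mcnrn etj jzxww pmr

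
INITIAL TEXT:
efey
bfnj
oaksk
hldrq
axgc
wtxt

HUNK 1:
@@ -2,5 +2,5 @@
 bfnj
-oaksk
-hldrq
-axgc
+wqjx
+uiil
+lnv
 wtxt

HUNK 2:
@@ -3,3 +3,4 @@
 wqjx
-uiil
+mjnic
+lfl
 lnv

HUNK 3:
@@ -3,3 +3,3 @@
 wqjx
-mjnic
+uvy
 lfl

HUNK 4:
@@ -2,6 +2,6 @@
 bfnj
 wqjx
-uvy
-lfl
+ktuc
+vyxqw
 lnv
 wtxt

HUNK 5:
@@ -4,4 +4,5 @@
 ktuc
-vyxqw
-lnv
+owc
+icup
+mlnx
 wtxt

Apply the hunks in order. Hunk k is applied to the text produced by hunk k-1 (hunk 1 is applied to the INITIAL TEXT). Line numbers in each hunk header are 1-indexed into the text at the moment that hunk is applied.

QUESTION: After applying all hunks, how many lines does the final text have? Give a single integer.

Answer: 8

Derivation:
Hunk 1: at line 2 remove [oaksk,hldrq,axgc] add [wqjx,uiil,lnv] -> 6 lines: efey bfnj wqjx uiil lnv wtxt
Hunk 2: at line 3 remove [uiil] add [mjnic,lfl] -> 7 lines: efey bfnj wqjx mjnic lfl lnv wtxt
Hunk 3: at line 3 remove [mjnic] add [uvy] -> 7 lines: efey bfnj wqjx uvy lfl lnv wtxt
Hunk 4: at line 2 remove [uvy,lfl] add [ktuc,vyxqw] -> 7 lines: efey bfnj wqjx ktuc vyxqw lnv wtxt
Hunk 5: at line 4 remove [vyxqw,lnv] add [owc,icup,mlnx] -> 8 lines: efey bfnj wqjx ktuc owc icup mlnx wtxt
Final line count: 8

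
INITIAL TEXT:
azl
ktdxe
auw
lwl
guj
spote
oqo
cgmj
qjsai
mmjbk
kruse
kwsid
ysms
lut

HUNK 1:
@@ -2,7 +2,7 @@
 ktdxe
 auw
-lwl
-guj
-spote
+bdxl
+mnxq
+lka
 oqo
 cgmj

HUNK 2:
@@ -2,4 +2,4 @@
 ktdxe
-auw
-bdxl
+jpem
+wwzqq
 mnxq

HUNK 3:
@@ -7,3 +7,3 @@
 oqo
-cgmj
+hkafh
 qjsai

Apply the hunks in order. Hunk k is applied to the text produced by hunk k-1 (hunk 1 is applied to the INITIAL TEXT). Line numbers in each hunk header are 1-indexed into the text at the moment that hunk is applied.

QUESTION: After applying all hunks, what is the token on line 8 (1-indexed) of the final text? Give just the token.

Hunk 1: at line 2 remove [lwl,guj,spote] add [bdxl,mnxq,lka] -> 14 lines: azl ktdxe auw bdxl mnxq lka oqo cgmj qjsai mmjbk kruse kwsid ysms lut
Hunk 2: at line 2 remove [auw,bdxl] add [jpem,wwzqq] -> 14 lines: azl ktdxe jpem wwzqq mnxq lka oqo cgmj qjsai mmjbk kruse kwsid ysms lut
Hunk 3: at line 7 remove [cgmj] add [hkafh] -> 14 lines: azl ktdxe jpem wwzqq mnxq lka oqo hkafh qjsai mmjbk kruse kwsid ysms lut
Final line 8: hkafh

Answer: hkafh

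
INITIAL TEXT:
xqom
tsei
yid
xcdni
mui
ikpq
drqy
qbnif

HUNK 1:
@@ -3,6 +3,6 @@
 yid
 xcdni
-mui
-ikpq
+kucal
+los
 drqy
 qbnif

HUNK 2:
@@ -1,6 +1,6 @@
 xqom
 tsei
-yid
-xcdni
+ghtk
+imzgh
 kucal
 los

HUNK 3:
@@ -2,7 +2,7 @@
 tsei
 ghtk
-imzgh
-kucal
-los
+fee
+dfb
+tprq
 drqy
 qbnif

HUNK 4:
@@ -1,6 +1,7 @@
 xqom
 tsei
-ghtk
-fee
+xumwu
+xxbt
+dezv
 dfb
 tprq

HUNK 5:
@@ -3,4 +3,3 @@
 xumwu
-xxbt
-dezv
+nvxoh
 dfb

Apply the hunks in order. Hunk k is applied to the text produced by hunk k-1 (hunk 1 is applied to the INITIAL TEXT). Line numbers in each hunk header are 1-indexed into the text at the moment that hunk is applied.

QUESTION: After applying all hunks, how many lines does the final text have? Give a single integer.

Hunk 1: at line 3 remove [mui,ikpq] add [kucal,los] -> 8 lines: xqom tsei yid xcdni kucal los drqy qbnif
Hunk 2: at line 1 remove [yid,xcdni] add [ghtk,imzgh] -> 8 lines: xqom tsei ghtk imzgh kucal los drqy qbnif
Hunk 3: at line 2 remove [imzgh,kucal,los] add [fee,dfb,tprq] -> 8 lines: xqom tsei ghtk fee dfb tprq drqy qbnif
Hunk 4: at line 1 remove [ghtk,fee] add [xumwu,xxbt,dezv] -> 9 lines: xqom tsei xumwu xxbt dezv dfb tprq drqy qbnif
Hunk 5: at line 3 remove [xxbt,dezv] add [nvxoh] -> 8 lines: xqom tsei xumwu nvxoh dfb tprq drqy qbnif
Final line count: 8

Answer: 8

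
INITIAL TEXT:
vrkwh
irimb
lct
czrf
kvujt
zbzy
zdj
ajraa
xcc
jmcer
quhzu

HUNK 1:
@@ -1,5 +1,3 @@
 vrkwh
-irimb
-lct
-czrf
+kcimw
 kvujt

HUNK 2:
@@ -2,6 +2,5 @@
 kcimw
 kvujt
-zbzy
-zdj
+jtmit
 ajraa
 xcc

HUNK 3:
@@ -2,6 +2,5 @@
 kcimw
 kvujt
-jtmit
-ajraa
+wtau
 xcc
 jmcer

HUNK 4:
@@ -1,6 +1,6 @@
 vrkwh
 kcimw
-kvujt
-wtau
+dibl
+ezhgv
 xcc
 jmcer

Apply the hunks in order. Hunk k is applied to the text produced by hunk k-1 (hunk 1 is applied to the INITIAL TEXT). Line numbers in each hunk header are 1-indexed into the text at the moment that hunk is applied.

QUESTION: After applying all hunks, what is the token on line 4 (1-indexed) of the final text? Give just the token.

Hunk 1: at line 1 remove [irimb,lct,czrf] add [kcimw] -> 9 lines: vrkwh kcimw kvujt zbzy zdj ajraa xcc jmcer quhzu
Hunk 2: at line 2 remove [zbzy,zdj] add [jtmit] -> 8 lines: vrkwh kcimw kvujt jtmit ajraa xcc jmcer quhzu
Hunk 3: at line 2 remove [jtmit,ajraa] add [wtau] -> 7 lines: vrkwh kcimw kvujt wtau xcc jmcer quhzu
Hunk 4: at line 1 remove [kvujt,wtau] add [dibl,ezhgv] -> 7 lines: vrkwh kcimw dibl ezhgv xcc jmcer quhzu
Final line 4: ezhgv

Answer: ezhgv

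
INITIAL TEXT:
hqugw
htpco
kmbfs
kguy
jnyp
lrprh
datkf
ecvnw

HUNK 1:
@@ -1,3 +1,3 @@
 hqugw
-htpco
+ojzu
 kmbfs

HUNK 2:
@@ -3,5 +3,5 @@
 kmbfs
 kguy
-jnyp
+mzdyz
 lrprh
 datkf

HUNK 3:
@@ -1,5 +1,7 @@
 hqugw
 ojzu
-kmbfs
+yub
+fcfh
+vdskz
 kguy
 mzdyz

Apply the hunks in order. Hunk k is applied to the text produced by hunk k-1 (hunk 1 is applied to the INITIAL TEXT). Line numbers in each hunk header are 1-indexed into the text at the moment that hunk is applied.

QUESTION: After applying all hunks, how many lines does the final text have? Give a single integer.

Hunk 1: at line 1 remove [htpco] add [ojzu] -> 8 lines: hqugw ojzu kmbfs kguy jnyp lrprh datkf ecvnw
Hunk 2: at line 3 remove [jnyp] add [mzdyz] -> 8 lines: hqugw ojzu kmbfs kguy mzdyz lrprh datkf ecvnw
Hunk 3: at line 1 remove [kmbfs] add [yub,fcfh,vdskz] -> 10 lines: hqugw ojzu yub fcfh vdskz kguy mzdyz lrprh datkf ecvnw
Final line count: 10

Answer: 10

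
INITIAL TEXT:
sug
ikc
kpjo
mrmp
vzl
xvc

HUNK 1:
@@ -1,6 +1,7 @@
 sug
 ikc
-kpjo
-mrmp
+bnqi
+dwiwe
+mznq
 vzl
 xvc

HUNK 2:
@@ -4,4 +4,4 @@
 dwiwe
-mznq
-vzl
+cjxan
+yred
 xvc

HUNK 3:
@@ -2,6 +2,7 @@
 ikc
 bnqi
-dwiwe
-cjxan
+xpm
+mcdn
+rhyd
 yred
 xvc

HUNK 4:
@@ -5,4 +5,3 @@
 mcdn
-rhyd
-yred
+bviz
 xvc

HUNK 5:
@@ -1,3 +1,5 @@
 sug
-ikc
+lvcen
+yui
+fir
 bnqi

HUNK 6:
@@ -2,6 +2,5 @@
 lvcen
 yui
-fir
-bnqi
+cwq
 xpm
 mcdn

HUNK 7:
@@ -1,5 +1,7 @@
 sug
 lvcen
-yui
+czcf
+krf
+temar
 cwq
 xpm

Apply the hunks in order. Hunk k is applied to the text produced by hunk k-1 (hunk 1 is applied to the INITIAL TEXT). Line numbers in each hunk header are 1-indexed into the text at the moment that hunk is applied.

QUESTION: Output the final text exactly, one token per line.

Answer: sug
lvcen
czcf
krf
temar
cwq
xpm
mcdn
bviz
xvc

Derivation:
Hunk 1: at line 1 remove [kpjo,mrmp] add [bnqi,dwiwe,mznq] -> 7 lines: sug ikc bnqi dwiwe mznq vzl xvc
Hunk 2: at line 4 remove [mznq,vzl] add [cjxan,yred] -> 7 lines: sug ikc bnqi dwiwe cjxan yred xvc
Hunk 3: at line 2 remove [dwiwe,cjxan] add [xpm,mcdn,rhyd] -> 8 lines: sug ikc bnqi xpm mcdn rhyd yred xvc
Hunk 4: at line 5 remove [rhyd,yred] add [bviz] -> 7 lines: sug ikc bnqi xpm mcdn bviz xvc
Hunk 5: at line 1 remove [ikc] add [lvcen,yui,fir] -> 9 lines: sug lvcen yui fir bnqi xpm mcdn bviz xvc
Hunk 6: at line 2 remove [fir,bnqi] add [cwq] -> 8 lines: sug lvcen yui cwq xpm mcdn bviz xvc
Hunk 7: at line 1 remove [yui] add [czcf,krf,temar] -> 10 lines: sug lvcen czcf krf temar cwq xpm mcdn bviz xvc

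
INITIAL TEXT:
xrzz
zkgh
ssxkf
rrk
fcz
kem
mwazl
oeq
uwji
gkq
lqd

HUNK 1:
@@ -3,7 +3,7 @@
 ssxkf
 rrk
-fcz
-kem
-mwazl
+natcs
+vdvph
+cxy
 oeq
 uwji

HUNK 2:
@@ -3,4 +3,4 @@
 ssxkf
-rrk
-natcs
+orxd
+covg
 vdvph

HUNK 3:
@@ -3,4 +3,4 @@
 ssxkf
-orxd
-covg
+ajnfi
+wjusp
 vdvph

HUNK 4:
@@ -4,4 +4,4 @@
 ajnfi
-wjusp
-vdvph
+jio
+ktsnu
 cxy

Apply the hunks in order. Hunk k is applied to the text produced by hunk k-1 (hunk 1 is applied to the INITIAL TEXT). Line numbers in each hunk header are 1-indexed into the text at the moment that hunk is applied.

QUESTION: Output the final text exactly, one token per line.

Answer: xrzz
zkgh
ssxkf
ajnfi
jio
ktsnu
cxy
oeq
uwji
gkq
lqd

Derivation:
Hunk 1: at line 3 remove [fcz,kem,mwazl] add [natcs,vdvph,cxy] -> 11 lines: xrzz zkgh ssxkf rrk natcs vdvph cxy oeq uwji gkq lqd
Hunk 2: at line 3 remove [rrk,natcs] add [orxd,covg] -> 11 lines: xrzz zkgh ssxkf orxd covg vdvph cxy oeq uwji gkq lqd
Hunk 3: at line 3 remove [orxd,covg] add [ajnfi,wjusp] -> 11 lines: xrzz zkgh ssxkf ajnfi wjusp vdvph cxy oeq uwji gkq lqd
Hunk 4: at line 4 remove [wjusp,vdvph] add [jio,ktsnu] -> 11 lines: xrzz zkgh ssxkf ajnfi jio ktsnu cxy oeq uwji gkq lqd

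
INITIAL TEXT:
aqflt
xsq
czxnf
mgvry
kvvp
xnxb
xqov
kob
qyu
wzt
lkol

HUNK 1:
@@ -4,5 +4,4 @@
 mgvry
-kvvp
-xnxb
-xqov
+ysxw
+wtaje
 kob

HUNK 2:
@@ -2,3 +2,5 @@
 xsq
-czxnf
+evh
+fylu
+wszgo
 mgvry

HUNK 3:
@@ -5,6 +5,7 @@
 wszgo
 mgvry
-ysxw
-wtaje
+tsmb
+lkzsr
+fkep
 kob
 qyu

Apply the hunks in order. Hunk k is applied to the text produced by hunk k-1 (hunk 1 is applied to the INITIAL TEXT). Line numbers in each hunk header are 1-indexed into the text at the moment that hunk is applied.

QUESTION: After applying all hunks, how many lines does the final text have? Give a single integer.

Hunk 1: at line 4 remove [kvvp,xnxb,xqov] add [ysxw,wtaje] -> 10 lines: aqflt xsq czxnf mgvry ysxw wtaje kob qyu wzt lkol
Hunk 2: at line 2 remove [czxnf] add [evh,fylu,wszgo] -> 12 lines: aqflt xsq evh fylu wszgo mgvry ysxw wtaje kob qyu wzt lkol
Hunk 3: at line 5 remove [ysxw,wtaje] add [tsmb,lkzsr,fkep] -> 13 lines: aqflt xsq evh fylu wszgo mgvry tsmb lkzsr fkep kob qyu wzt lkol
Final line count: 13

Answer: 13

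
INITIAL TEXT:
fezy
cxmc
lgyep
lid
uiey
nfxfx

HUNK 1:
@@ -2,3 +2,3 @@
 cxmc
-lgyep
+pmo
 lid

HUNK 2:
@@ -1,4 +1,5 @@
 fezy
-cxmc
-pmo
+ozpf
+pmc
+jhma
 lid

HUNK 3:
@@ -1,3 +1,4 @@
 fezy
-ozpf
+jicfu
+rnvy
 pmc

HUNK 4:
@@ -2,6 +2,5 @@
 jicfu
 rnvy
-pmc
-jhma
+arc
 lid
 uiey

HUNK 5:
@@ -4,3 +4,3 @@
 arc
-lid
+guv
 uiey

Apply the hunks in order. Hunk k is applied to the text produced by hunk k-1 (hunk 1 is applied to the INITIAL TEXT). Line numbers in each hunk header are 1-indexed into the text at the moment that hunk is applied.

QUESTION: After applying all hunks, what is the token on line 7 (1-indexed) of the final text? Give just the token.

Hunk 1: at line 2 remove [lgyep] add [pmo] -> 6 lines: fezy cxmc pmo lid uiey nfxfx
Hunk 2: at line 1 remove [cxmc,pmo] add [ozpf,pmc,jhma] -> 7 lines: fezy ozpf pmc jhma lid uiey nfxfx
Hunk 3: at line 1 remove [ozpf] add [jicfu,rnvy] -> 8 lines: fezy jicfu rnvy pmc jhma lid uiey nfxfx
Hunk 4: at line 2 remove [pmc,jhma] add [arc] -> 7 lines: fezy jicfu rnvy arc lid uiey nfxfx
Hunk 5: at line 4 remove [lid] add [guv] -> 7 lines: fezy jicfu rnvy arc guv uiey nfxfx
Final line 7: nfxfx

Answer: nfxfx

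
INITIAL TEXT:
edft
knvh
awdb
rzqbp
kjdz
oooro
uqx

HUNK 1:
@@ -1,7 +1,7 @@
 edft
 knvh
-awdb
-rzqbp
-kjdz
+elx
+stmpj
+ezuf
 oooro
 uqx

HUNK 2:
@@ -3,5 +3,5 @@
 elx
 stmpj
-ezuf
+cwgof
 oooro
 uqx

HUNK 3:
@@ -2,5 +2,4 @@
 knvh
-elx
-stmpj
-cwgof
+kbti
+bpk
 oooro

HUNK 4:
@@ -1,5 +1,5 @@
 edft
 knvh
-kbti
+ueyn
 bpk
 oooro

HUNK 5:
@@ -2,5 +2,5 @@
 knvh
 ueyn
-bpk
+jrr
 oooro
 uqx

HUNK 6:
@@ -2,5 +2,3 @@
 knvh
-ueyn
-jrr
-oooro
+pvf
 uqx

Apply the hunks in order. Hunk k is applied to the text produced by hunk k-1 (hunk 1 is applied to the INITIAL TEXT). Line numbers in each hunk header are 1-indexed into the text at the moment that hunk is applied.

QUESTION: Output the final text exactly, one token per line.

Hunk 1: at line 1 remove [awdb,rzqbp,kjdz] add [elx,stmpj,ezuf] -> 7 lines: edft knvh elx stmpj ezuf oooro uqx
Hunk 2: at line 3 remove [ezuf] add [cwgof] -> 7 lines: edft knvh elx stmpj cwgof oooro uqx
Hunk 3: at line 2 remove [elx,stmpj,cwgof] add [kbti,bpk] -> 6 lines: edft knvh kbti bpk oooro uqx
Hunk 4: at line 1 remove [kbti] add [ueyn] -> 6 lines: edft knvh ueyn bpk oooro uqx
Hunk 5: at line 2 remove [bpk] add [jrr] -> 6 lines: edft knvh ueyn jrr oooro uqx
Hunk 6: at line 2 remove [ueyn,jrr,oooro] add [pvf] -> 4 lines: edft knvh pvf uqx

Answer: edft
knvh
pvf
uqx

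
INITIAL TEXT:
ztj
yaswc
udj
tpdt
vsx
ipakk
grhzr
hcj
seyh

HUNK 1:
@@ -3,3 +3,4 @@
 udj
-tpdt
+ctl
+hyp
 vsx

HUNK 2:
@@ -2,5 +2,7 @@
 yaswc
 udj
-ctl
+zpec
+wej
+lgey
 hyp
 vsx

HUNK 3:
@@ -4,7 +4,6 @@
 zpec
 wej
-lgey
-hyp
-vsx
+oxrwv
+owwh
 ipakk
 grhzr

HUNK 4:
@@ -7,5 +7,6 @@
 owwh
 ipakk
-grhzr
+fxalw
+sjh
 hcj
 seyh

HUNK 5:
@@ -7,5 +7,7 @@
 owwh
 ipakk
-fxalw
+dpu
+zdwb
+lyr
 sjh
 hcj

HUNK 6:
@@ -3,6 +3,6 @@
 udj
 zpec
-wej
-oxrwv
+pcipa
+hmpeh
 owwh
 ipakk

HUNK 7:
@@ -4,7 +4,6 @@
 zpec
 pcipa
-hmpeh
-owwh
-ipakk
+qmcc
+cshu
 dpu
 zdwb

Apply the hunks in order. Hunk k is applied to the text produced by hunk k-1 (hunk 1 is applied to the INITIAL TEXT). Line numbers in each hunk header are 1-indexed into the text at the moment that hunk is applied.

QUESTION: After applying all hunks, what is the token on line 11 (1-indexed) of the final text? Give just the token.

Answer: sjh

Derivation:
Hunk 1: at line 3 remove [tpdt] add [ctl,hyp] -> 10 lines: ztj yaswc udj ctl hyp vsx ipakk grhzr hcj seyh
Hunk 2: at line 2 remove [ctl] add [zpec,wej,lgey] -> 12 lines: ztj yaswc udj zpec wej lgey hyp vsx ipakk grhzr hcj seyh
Hunk 3: at line 4 remove [lgey,hyp,vsx] add [oxrwv,owwh] -> 11 lines: ztj yaswc udj zpec wej oxrwv owwh ipakk grhzr hcj seyh
Hunk 4: at line 7 remove [grhzr] add [fxalw,sjh] -> 12 lines: ztj yaswc udj zpec wej oxrwv owwh ipakk fxalw sjh hcj seyh
Hunk 5: at line 7 remove [fxalw] add [dpu,zdwb,lyr] -> 14 lines: ztj yaswc udj zpec wej oxrwv owwh ipakk dpu zdwb lyr sjh hcj seyh
Hunk 6: at line 3 remove [wej,oxrwv] add [pcipa,hmpeh] -> 14 lines: ztj yaswc udj zpec pcipa hmpeh owwh ipakk dpu zdwb lyr sjh hcj seyh
Hunk 7: at line 4 remove [hmpeh,owwh,ipakk] add [qmcc,cshu] -> 13 lines: ztj yaswc udj zpec pcipa qmcc cshu dpu zdwb lyr sjh hcj seyh
Final line 11: sjh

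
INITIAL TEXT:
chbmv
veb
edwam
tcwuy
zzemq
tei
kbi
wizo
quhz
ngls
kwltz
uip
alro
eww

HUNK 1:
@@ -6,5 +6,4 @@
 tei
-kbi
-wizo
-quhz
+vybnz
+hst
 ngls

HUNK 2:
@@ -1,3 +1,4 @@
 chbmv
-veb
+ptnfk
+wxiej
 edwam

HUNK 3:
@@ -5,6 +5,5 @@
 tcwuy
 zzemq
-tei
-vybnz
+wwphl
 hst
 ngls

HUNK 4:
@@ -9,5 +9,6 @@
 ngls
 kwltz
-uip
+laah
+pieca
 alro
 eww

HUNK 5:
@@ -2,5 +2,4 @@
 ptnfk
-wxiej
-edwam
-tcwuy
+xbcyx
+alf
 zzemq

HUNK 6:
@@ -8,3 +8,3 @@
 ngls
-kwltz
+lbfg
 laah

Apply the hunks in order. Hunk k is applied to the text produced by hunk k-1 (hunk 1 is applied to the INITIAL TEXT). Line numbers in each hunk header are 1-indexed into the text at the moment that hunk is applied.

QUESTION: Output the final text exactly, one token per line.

Hunk 1: at line 6 remove [kbi,wizo,quhz] add [vybnz,hst] -> 13 lines: chbmv veb edwam tcwuy zzemq tei vybnz hst ngls kwltz uip alro eww
Hunk 2: at line 1 remove [veb] add [ptnfk,wxiej] -> 14 lines: chbmv ptnfk wxiej edwam tcwuy zzemq tei vybnz hst ngls kwltz uip alro eww
Hunk 3: at line 5 remove [tei,vybnz] add [wwphl] -> 13 lines: chbmv ptnfk wxiej edwam tcwuy zzemq wwphl hst ngls kwltz uip alro eww
Hunk 4: at line 9 remove [uip] add [laah,pieca] -> 14 lines: chbmv ptnfk wxiej edwam tcwuy zzemq wwphl hst ngls kwltz laah pieca alro eww
Hunk 5: at line 2 remove [wxiej,edwam,tcwuy] add [xbcyx,alf] -> 13 lines: chbmv ptnfk xbcyx alf zzemq wwphl hst ngls kwltz laah pieca alro eww
Hunk 6: at line 8 remove [kwltz] add [lbfg] -> 13 lines: chbmv ptnfk xbcyx alf zzemq wwphl hst ngls lbfg laah pieca alro eww

Answer: chbmv
ptnfk
xbcyx
alf
zzemq
wwphl
hst
ngls
lbfg
laah
pieca
alro
eww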